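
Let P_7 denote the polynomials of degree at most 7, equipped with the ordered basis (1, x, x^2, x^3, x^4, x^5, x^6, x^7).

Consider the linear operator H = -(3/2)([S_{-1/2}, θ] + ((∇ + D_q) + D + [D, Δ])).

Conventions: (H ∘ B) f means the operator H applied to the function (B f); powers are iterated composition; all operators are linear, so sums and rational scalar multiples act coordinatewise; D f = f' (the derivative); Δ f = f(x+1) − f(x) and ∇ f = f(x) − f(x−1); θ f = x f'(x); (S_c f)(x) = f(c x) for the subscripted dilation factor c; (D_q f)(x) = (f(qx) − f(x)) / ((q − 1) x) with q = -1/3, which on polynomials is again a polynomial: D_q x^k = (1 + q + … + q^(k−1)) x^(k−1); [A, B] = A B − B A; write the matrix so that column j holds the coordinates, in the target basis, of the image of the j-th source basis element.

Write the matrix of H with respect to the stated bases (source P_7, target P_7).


the matrix is [[0, -9/2, 3/2, -3/2, 3/2, -3/2, 3/2, -3/2]; [0, 0, -7, 9/2, -6, 15/2, -9, 21/2]; [0, 0, 0, -61/6, 9, -15, 45/2, -63/2]; [0, 0, 0, 0, -118/9, 15, -30, 105/2]; [0, 0, 0, 0, 0, -871/54, 45/2, -105/2]; [0, 0, 0, 0, 0, 0, -1549/81, 63/2]; [0, 0, 0, 0, 0, 0, 0, -10753/486]; [0, 0, 0, 0, 0, 0, 0, 0]] (rows listed top to bottom)

image of 1: 0
image of x: -9/2
image of x^2: -7x + 3/2
image of x^3: -(61/6)x^2 + (9/2)x - 3/2
image of x^4: -(118/9)x^3 + 9x^2 - 6x + 3/2
image of x^5: -(871/54)x^4 + 15x^3 - 15x^2 + (15/2)x - 3/2
image of x^6: -(1549/81)x^5 + (45/2)x^4 - 30x^3 + (45/2)x^2 - 9x + 3/2
image of x^7: -(10753/486)x^6 + (63/2)x^5 - (105/2)x^4 + (105/2)x^3 - (63/2)x^2 + (21/2)x - 3/2
each image's coordinates form column j of the matrix


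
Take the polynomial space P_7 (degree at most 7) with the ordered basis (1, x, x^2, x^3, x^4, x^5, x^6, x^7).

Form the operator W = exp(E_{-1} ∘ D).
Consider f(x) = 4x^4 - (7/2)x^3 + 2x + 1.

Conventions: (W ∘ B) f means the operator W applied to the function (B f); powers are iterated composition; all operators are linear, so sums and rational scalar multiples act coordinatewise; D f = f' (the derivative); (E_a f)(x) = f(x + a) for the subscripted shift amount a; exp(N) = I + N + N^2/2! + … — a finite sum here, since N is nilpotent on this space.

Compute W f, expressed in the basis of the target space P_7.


g(x) = 4x^4 + (25/2)x^3 - (69/2)x^2 - (39/2)x + 46

order-1 term: 16x^3 - (117/2)x^2 + 69x - 49/2
order-2 term: 24x^2 - (213/2)x + 117
order-3 term: 16x - 103/2
order-4 term: 4
the series for exp(E_{-1} ∘ D) f terminates at order 4
exp(E_{-1} ∘ D) f = 4x^4 + (25/2)x^3 - (69/2)x^2 - (39/2)x + 46


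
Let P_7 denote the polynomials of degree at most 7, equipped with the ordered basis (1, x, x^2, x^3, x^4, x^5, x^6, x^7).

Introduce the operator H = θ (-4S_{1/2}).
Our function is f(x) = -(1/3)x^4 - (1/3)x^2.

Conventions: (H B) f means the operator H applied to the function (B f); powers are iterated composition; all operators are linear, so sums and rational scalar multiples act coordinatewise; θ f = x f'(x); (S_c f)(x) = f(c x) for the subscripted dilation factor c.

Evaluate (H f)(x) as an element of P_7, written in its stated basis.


S_{1/2} f = -(1/48)x^4 - (1/12)x^2
(-4S_{1/2}) f = (1/12)x^4 + (1/3)x^2
θ (-4S_{1/2}) f = (1/3)x^4 + (2/3)x^2

the image equals g(x) = (1/3)x^4 + (2/3)x^2


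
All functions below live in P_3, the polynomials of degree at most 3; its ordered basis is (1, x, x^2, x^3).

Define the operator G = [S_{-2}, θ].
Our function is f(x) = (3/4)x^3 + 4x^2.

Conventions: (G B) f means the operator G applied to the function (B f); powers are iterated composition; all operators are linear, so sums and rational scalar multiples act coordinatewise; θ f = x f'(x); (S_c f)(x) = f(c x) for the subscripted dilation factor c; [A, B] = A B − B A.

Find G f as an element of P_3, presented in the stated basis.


g(x) = 0

θ f = (9/4)x^3 + 8x^2
S_{-2} θ f = -18x^3 + 32x^2
S_{-2} f = -6x^3 + 16x^2
θ S_{-2} f = -18x^3 + 32x^2
[S_{-2}, θ] f = 0


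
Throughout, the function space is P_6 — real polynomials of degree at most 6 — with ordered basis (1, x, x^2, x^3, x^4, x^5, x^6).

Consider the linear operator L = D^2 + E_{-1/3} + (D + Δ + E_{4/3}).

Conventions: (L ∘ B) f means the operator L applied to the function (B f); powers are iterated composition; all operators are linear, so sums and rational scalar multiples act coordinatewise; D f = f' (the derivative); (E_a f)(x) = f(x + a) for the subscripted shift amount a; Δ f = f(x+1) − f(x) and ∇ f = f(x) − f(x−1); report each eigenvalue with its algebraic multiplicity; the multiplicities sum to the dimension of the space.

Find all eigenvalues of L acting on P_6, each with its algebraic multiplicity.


λ = 2 (multiplicity 7)

image of 1: 2
image of x: 2x + 3
image of x^2: 2x^2 + 6x + 44/9
image of x^3: 2x^3 + 9x^2 + (44/3)x + 10/3
image of x^4: 2x^4 + 12x^3 + (88/3)x^2 + (40/3)x + 338/81
image of x^5: 2x^5 + 15x^4 + (440/9)x^3 + (100/3)x^2 + (1690/81)x + 422/81
image of x^6: 2x^6 + 18x^5 + (220/3)x^4 + (200/3)x^3 + (1690/27)x^2 + (844/27)x + 4826/729
the matrix is upper triangular; its diagonal is (2, 2, 2, 2, 2, 2, 2)
for a triangular matrix the eigenvalues are the diagonal entries, with algebraic multiplicity their repetition count


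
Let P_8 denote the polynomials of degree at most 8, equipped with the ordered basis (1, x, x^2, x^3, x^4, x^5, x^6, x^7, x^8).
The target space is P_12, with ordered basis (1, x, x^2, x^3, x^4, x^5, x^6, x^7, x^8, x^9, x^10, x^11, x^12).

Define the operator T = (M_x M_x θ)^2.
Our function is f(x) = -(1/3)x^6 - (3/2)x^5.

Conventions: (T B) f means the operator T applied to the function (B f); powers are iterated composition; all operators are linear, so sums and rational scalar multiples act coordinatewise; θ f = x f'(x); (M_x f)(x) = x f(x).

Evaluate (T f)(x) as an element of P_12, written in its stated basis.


the image equals g(x) = -16x^10 - (105/2)x^9

θ f = -2x^6 - (15/2)x^5
M_x θ f = -2x^7 - (15/2)x^6
M_x M_x θ f = -2x^8 - (15/2)x^7
θ (M_x M_x θ) f = -16x^8 - (105/2)x^7
M_x θ (M_x M_x θ) f = -16x^9 - (105/2)x^8
M_x M_x θ (M_x M_x θ) f = -16x^10 - (105/2)x^9


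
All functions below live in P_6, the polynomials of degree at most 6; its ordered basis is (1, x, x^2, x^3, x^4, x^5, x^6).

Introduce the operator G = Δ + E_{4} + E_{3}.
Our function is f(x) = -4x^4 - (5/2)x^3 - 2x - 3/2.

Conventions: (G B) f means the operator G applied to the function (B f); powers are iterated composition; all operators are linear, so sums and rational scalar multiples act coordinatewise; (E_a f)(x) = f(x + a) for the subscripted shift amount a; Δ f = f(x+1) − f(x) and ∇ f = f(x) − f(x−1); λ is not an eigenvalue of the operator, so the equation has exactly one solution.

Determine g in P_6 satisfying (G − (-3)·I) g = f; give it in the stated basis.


the image equals g(x) = -(4/5)x^4 + (231/50)x^3 + (348/125)x^2 - (14063/625)x - 60647/6250

write g with unknown coordinates in the stated basis and equate coefficients in (G − (-3)·I) g = f
solving from the highest basis element down gives g = -(4/5)x^4 + (231/50)x^3 + (348/125)x^2 - (14063/625)x - 60647/6250
check: G g = -(8/5)x^4 - (409/25)x^3 - (1044/125)x^2 + (40939/625)x + 86283/3125
so G g − (-3)·g = -4x^4 - (5/2)x^3 - 2x - 3/2 = f ✓


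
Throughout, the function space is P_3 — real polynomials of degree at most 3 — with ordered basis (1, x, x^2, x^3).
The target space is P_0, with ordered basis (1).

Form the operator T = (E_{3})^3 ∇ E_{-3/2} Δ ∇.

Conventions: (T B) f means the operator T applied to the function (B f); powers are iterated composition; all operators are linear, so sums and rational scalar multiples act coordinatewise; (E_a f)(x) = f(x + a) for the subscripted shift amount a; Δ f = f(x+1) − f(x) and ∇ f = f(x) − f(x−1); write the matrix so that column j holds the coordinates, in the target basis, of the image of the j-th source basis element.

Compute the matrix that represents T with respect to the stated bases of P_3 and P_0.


the matrix is [[0, 0, 0, 6]] (rows listed top to bottom)

image of 1: 0
image of x: 0
image of x^2: 0
image of x^3: 6
each image's coordinates form column j of the matrix


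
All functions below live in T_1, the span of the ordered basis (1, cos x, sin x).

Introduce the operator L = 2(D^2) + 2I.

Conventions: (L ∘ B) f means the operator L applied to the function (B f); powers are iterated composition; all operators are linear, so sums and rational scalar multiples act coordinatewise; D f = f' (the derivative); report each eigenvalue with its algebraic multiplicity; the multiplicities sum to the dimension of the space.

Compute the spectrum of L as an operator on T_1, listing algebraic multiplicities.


image of 1: 2
image of cos x: 0
image of sin x: 0
the matrix is diagonal; its diagonal is (2, 0, 0)
for a triangular matrix the eigenvalues are the diagonal entries, with algebraic multiplicity their repetition count

λ = 0 (multiplicity 2), λ = 2 (multiplicity 1)


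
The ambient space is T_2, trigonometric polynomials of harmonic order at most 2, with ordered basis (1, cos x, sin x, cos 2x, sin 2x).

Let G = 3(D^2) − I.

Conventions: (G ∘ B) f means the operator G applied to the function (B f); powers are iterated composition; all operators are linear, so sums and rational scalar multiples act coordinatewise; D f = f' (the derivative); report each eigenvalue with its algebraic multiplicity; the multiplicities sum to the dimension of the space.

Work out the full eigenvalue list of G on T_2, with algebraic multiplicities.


image of 1: -1
image of cos x: -4cos x
image of sin x: -4sin x
image of cos 2x: -13cos 2x
image of sin 2x: -13sin 2x
the matrix is diagonal; its diagonal is (-1, -4, -4, -13, -13)
for a triangular matrix the eigenvalues are the diagonal entries, with algebraic multiplicity their repetition count

λ = -13 (multiplicity 2), λ = -4 (multiplicity 2), λ = -1 (multiplicity 1)


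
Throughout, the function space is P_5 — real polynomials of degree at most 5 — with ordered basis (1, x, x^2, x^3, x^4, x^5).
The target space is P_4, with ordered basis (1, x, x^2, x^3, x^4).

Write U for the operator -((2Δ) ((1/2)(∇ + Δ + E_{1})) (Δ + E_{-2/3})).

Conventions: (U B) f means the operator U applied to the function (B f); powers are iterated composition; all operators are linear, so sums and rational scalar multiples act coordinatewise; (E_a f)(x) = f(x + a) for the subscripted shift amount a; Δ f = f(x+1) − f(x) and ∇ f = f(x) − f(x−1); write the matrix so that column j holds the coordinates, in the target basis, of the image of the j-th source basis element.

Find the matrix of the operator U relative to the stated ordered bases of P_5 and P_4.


image of 1: 0
image of x: -1
image of x^2: -2x - 23/3
image of x^3: -3x^2 - 23x - 73/3
image of x^4: -4x^3 - 46x^2 - (292/3)x - 3019/27
image of x^5: -5x^4 - (230/3)x^3 - (730/3)x^2 - (15095/27)x - 28811/81
each image's coordinates form column j of the matrix

the matrix is [[0, -1, -23/3, -73/3, -3019/27, -28811/81]; [0, 0, -2, -23, -292/3, -15095/27]; [0, 0, 0, -3, -46, -730/3]; [0, 0, 0, 0, -4, -230/3]; [0, 0, 0, 0, 0, -5]] (rows listed top to bottom)


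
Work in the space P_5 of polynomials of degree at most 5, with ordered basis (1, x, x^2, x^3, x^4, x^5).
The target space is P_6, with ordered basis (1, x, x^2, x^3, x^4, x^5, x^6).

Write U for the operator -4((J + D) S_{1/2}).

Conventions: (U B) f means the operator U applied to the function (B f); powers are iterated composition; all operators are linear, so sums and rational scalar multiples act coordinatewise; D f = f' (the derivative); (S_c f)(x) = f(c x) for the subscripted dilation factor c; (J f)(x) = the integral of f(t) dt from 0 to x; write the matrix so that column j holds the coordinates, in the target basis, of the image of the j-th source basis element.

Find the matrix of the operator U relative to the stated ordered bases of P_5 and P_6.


image of 1: -4x
image of x: -x^2 - 2
image of x^2: -(1/3)x^3 - 2x
image of x^3: -(1/8)x^4 - (3/2)x^2
image of x^4: -(1/20)x^5 - x^3
image of x^5: -(1/48)x^6 - (5/8)x^4
each image's coordinates form column j of the matrix

the matrix is [[0, -2, 0, 0, 0, 0]; [-4, 0, -2, 0, 0, 0]; [0, -1, 0, -3/2, 0, 0]; [0, 0, -1/3, 0, -1, 0]; [0, 0, 0, -1/8, 0, -5/8]; [0, 0, 0, 0, -1/20, 0]; [0, 0, 0, 0, 0, -1/48]] (rows listed top to bottom)


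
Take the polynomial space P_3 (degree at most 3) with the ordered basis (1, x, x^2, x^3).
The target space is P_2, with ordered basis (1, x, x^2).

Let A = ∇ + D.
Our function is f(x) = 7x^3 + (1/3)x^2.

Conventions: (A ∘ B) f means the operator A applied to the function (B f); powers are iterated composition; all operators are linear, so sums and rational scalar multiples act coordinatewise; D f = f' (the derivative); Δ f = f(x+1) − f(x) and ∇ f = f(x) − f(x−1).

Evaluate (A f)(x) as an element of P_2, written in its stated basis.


∇ f = 21x^2 - (61/3)x + 20/3
D f = 21x^2 + (2/3)x
(∇ + D) f = 42x^2 - (59/3)x + 20/3

the result is g(x) = 42x^2 - (59/3)x + 20/3


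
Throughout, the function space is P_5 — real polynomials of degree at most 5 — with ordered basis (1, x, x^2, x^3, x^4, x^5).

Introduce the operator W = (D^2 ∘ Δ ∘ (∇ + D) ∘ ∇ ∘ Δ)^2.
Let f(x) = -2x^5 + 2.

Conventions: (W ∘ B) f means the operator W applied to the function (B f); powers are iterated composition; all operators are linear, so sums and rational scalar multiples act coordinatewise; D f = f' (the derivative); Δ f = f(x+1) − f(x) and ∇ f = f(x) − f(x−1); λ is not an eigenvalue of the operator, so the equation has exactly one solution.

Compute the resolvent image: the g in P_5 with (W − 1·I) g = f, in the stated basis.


the image equals g(x) = 2x^5 - 2

write g with unknown coordinates in the stated basis and equate coefficients in (W − 1·I) g = f
solving from the highest basis element down gives g = 2x^5 - 2
check: W g = 0
so W g − 1·g = -2x^5 + 2 = f ✓


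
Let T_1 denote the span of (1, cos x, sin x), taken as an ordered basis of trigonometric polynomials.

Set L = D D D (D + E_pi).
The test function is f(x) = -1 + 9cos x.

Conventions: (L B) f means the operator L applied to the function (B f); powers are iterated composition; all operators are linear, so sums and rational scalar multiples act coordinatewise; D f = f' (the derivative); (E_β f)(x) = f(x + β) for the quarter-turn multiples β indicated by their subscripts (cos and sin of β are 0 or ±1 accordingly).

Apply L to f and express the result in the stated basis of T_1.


the image equals g(x) = 9cos x - 9sin x

D f = -9sin x
E_pi f = -1 - 9cos x
(D + E_pi) f = -1 - 9cos x - 9sin x
D (D + E_pi) f = -9cos x + 9sin x
D D (D + E_pi) f = 9cos x + 9sin x
D D D (D + E_pi) f = 9cos x - 9sin x


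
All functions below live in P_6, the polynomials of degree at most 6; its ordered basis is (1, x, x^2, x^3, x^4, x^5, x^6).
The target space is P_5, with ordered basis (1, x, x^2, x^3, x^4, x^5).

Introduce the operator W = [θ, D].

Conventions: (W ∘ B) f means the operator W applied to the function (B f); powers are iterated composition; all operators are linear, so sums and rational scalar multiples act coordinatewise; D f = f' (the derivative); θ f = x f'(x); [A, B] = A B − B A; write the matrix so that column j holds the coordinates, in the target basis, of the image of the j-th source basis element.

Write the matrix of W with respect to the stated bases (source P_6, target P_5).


image of 1: 0
image of x: -1
image of x^2: -2x
image of x^3: -3x^2
image of x^4: -4x^3
image of x^5: -5x^4
image of x^6: -6x^5
each image's coordinates form column j of the matrix

the matrix is [[0, -1, 0, 0, 0, 0, 0]; [0, 0, -2, 0, 0, 0, 0]; [0, 0, 0, -3, 0, 0, 0]; [0, 0, 0, 0, -4, 0, 0]; [0, 0, 0, 0, 0, -5, 0]; [0, 0, 0, 0, 0, 0, -6]] (rows listed top to bottom)


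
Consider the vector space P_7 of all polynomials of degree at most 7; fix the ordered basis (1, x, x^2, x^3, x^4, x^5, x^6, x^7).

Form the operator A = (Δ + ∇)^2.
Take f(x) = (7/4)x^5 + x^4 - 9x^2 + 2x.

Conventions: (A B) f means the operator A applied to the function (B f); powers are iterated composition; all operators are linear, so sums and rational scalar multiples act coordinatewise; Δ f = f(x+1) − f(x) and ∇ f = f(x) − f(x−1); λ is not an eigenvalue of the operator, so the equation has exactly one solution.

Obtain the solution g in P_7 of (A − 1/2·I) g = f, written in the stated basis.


the result is g(x) = -(7/2)x^5 - 2x^4 - 560x^3 - 174x^2 - 28004x - 2912

write g with unknown coordinates in the stated basis and equate coefficients in (A − 1/2·I) g = f
solving from the highest basis element down gives g = -(7/2)x^5 - 2x^4 - 560x^3 - 174x^2 - 28004x - 2912
check: A g = -280x^3 - 96x^2 - 14000x - 1456
so A g − 1/2·g = (7/4)x^5 + x^4 - 9x^2 + 2x = f ✓


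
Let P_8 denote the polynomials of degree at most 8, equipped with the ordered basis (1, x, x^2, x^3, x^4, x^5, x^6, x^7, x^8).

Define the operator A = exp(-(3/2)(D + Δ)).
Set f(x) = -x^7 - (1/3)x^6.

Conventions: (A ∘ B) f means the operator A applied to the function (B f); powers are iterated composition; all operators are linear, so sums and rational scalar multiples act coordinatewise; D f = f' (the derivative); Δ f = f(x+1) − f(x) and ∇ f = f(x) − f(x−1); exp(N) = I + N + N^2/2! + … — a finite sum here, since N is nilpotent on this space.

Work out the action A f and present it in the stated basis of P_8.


order-1 term: 21x^6 + (75/2)x^5 + 60x^4 + (125/2)x^3 + 39x^2 + (27/2)x + 2
order-2 term: -189x^5 - (1035/2)x^4 - (3825/4)x^3 - (4275/4)x^2 - (2691/4)x - 741/4
order-3 term: 945x^4 + 3015x^3 + (21465/4)x^2 + (40635/8)x + 4077/2
order-4 term: -2835x^3 - 8910x^2 - (51435/4)x - 58455/8
order-5 term: 5103x^2 + (26487/2)x + 44955/4
order-6 term: -5103x - 15795/2
order-7 term: 2187
the series for exp(-(3/2)(D + Δ)) f terminates at order 7
exp(-(3/2)(D + Δ)) f = -x^7 + (62/3)x^6 - (303/2)x^5 + (975/2)x^4 - (2855/4)x^3 + (1059/2)x^2 - (2385/8)x + 613/8

the result is g(x) = -x^7 + (62/3)x^6 - (303/2)x^5 + (975/2)x^4 - (2855/4)x^3 + (1059/2)x^2 - (2385/8)x + 613/8


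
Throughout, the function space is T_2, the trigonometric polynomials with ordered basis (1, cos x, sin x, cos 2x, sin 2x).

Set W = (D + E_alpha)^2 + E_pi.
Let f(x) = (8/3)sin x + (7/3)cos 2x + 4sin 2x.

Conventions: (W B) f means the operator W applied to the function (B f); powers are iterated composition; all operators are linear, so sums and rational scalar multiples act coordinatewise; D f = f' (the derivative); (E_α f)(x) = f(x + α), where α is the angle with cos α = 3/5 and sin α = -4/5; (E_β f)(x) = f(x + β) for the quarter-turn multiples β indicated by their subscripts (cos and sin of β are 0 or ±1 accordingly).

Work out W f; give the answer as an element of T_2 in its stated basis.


the image equals g(x) = (16/25)cos x - (136/75)sin x - (4382/1875)cos 2x + (2524/1875)sin 2x

D f = (8/3)cos x + 8cos 2x - (14/3)sin 2x
E_alpha f = -(32/15)cos x + (8/5)sin x - (337/75)cos 2x + (28/25)sin 2x
(D + E_alpha) f = (8/15)cos x + (8/5)sin x + (263/75)cos 2x - (266/75)sin 2x
D (D + E_alpha) f = (8/5)cos x - (8/15)sin x - (532/75)cos 2x - (526/75)sin 2x
E_alpha (D + E_alpha) f = -(24/25)cos x + (104/75)sin x + (4543/1875)cos 2x + (8174/1875)sin 2x
(D + E_alpha) (D + E_alpha) f = (16/25)cos x + (64/75)sin x - (2919/625)cos 2x - (4976/1875)sin 2x
E_pi f = -(8/3)sin x + (7/3)cos 2x + 4sin 2x
((D + E_alpha)^2 + E_pi) f = (16/25)cos x - (136/75)sin x - (4382/1875)cos 2x + (2524/1875)sin 2x


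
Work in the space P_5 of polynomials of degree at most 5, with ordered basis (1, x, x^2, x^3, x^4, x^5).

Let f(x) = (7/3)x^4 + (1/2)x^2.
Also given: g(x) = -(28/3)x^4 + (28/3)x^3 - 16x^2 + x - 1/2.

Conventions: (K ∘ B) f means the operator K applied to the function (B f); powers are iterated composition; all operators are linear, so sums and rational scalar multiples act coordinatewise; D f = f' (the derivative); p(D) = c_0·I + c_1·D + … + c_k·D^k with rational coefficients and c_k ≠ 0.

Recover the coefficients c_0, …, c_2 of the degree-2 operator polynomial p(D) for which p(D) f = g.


D^0 f = (7/3)x^4 + (1/2)x^2
D^1 f = (28/3)x^3 + x
D^2 f = 28x^2 + 1
matching coefficients of g against c_0 f + c_1 Df + … from the top degree down determines the c_i
solution: c_0 = -4, c_1 = 1, c_2 = -1/2

p(D) = -4·I + D − (1/2)·D^2, i.e. c_0 = -4, c_1 = 1, c_2 = -1/2


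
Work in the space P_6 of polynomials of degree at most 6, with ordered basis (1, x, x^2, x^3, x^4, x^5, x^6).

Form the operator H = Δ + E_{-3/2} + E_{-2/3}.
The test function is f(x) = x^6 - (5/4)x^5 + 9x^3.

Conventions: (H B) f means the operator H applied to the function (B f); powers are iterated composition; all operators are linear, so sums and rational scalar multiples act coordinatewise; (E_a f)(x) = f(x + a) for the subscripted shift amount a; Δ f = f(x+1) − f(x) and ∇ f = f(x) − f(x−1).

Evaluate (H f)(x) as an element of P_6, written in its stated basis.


Δ f = 6x^5 + (35/4)x^4 + (15/2)x^3 + (59/2)x^2 + (107/4)x + 35/4
E_{-3/2} f = x^6 - (41/4)x^5 + (345/8)x^4 - (693/8)x^3 + (621/8)x^2 - (1053/64)x - 1215/128
E_{-2/3} f = x^6 - (21/4)x^5 + (65/6)x^4 - (67/27)x^3 - (34/3)x^2 + (808/81)x - 1760/729
(Δ + E_{-3/2} + E_{-2/3}) f = 2x^6 - (19/2)x^5 + (1505/24)x^4 - (17627/216)x^3 + (2299/24)x^2 + (105091/5184)x - 294535/93312

the image equals g(x) = 2x^6 - (19/2)x^5 + (1505/24)x^4 - (17627/216)x^3 + (2299/24)x^2 + (105091/5184)x - 294535/93312


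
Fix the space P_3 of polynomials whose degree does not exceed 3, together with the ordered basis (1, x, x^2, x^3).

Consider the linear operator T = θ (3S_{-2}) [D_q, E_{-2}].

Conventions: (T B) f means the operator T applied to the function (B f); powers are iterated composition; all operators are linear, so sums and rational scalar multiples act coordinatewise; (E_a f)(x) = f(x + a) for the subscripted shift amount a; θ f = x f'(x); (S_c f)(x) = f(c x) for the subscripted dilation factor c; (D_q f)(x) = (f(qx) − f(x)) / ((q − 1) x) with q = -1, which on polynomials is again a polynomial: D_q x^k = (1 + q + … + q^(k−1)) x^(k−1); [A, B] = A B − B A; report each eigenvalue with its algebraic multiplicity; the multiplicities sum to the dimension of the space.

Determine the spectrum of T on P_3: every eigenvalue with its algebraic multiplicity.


image of 1: 0
image of x: 0
image of x^2: 0
image of x^3: -24x
the matrix is upper triangular; its diagonal is (0, 0, 0, 0)
for a triangular matrix the eigenvalues are the diagonal entries, with algebraic multiplicity their repetition count

λ = 0 (multiplicity 4)


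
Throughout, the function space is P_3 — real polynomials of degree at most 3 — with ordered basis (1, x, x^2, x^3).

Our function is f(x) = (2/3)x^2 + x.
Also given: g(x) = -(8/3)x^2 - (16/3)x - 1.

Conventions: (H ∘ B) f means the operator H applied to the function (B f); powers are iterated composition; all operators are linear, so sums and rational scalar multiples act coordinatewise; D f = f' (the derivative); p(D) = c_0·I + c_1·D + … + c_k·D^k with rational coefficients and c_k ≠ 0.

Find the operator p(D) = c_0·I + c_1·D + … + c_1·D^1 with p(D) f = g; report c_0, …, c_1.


p(D) = -4·I − D, i.e. c_0 = -4, c_1 = -1

D^0 f = (2/3)x^2 + x
D^1 f = (4/3)x + 1
matching coefficients of g against c_0 f + c_1 Df + … from the top degree down determines the c_i
solution: c_0 = -4, c_1 = -1


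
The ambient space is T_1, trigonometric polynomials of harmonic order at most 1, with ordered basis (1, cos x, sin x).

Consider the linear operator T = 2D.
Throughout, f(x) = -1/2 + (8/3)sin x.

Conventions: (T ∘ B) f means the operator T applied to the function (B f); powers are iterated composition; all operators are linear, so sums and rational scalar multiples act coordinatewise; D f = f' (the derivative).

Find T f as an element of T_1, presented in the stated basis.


D f = (8/3)cos x
(2D) f = (16/3)cos x

the result is g(x) = (16/3)cos x


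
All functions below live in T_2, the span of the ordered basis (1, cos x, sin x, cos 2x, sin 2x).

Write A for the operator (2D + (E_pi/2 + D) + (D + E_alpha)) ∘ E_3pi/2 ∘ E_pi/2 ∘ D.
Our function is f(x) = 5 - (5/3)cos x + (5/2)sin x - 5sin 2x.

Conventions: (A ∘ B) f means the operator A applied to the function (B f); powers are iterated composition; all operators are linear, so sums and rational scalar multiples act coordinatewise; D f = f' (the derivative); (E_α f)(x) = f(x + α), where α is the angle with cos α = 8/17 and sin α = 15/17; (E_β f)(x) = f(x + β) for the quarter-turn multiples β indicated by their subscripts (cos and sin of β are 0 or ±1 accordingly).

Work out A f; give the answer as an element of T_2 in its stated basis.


D f = (5/2)cos x + (5/3)sin x - 10cos 2x
E_pi/2 D f = (5/3)cos x - (5/2)sin x + 10cos 2x
E_3pi/2 (E_pi/2 ∘ D) f = (5/2)cos x + (5/3)sin x - 10cos 2x
D (E_3pi/2 ∘ E_pi/2 ∘ D) f = (5/3)cos x - (5/2)sin x + 20sin 2x
(2D) (E_3pi/2 ∘ E_pi/2 ∘ D) f = (10/3)cos x - 5sin x + 40sin 2x
E_pi/2 (E_3pi/2 ∘ E_pi/2 ∘ D) f = (5/3)cos x - (5/2)sin x + 10cos 2x
D (E_3pi/2 ∘ E_pi/2 ∘ D) f = (5/3)cos x - (5/2)sin x + 20sin 2x
(E_pi/2 + D) (E_3pi/2 ∘ E_pi/2 ∘ D) f = (10/3)cos x - 5sin x + 10cos 2x + 20sin 2x
D (E_3pi/2 ∘ E_pi/2 ∘ D) f = (5/3)cos x - (5/2)sin x + 20sin 2x
E_alpha (E_3pi/2 ∘ E_pi/2 ∘ D) f = (45/17)cos x - (145/102)sin x + (1610/289)cos 2x + (2400/289)sin 2x
(D + E_alpha) (E_3pi/2 ∘ E_pi/2 ∘ D) f = (220/51)cos x - (200/51)sin x + (1610/289)cos 2x + (8180/289)sin 2x
(2D + (E_pi/2 + D) + (D + E_alpha)) (E_3pi/2 ∘ E_pi/2 ∘ D) f = (560/51)cos x - (710/51)sin x + (4500/289)cos 2x + (25520/289)sin 2x

the result is g(x) = (560/51)cos x - (710/51)sin x + (4500/289)cos 2x + (25520/289)sin 2x


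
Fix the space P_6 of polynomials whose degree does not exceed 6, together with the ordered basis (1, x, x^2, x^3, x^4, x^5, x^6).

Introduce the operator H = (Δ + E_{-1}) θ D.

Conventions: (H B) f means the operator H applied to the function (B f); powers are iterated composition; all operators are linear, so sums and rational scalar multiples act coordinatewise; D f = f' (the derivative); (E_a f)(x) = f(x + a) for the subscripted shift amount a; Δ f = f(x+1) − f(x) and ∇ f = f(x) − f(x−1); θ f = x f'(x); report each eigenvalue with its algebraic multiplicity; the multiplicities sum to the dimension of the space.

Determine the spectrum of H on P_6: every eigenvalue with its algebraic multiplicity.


image of 1: 0
image of x: 0
image of x^2: 2x
image of x^3: 6x^2 + 12
image of x^4: 12x^3 + 72x
image of x^5: 20x^4 + 240x^2 + 40
image of x^6: 30x^5 + 600x^3 + 300x
the matrix is upper triangular; its diagonal is (0, 0, 0, 0, 0, 0, 0)
for a triangular matrix the eigenvalues are the diagonal entries, with algebraic multiplicity their repetition count

λ = 0 (multiplicity 7)


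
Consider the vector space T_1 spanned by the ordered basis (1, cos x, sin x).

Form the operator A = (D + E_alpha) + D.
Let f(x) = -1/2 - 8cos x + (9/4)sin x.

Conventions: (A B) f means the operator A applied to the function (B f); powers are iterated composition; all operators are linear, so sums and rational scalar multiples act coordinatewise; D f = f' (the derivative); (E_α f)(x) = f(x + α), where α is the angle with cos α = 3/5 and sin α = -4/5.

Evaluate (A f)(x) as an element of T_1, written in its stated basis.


D f = (9/4)cos x + 8sin x
E_alpha f = -1/2 - (33/5)cos x - (101/20)sin x
(D + E_alpha) f = -1/2 - (87/20)cos x + (59/20)sin x
D f = (9/4)cos x + 8sin x
((D + E_alpha) + D) f = -1/2 - (21/10)cos x + (219/20)sin x

g(x) = -1/2 - (21/10)cos x + (219/20)sin x


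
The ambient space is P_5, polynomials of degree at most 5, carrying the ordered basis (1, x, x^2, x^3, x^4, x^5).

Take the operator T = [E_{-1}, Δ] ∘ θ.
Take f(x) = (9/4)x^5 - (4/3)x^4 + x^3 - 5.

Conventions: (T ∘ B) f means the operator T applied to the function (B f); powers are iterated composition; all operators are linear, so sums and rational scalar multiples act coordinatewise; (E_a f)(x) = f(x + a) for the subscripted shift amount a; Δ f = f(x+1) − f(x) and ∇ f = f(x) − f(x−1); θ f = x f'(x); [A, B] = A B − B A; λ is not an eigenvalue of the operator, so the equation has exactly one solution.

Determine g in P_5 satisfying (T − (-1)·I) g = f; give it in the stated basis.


write g with unknown coordinates in the stated basis and equate coefficients in (T − (-1)·I) g = f
solving from the highest basis element down gives g = (9/4)x^5 - (4/3)x^4 + x^3 - 5
check: T g = 0
so T g − (-1)·g = (9/4)x^5 - (4/3)x^4 + x^3 - 5 = f ✓

the image equals g(x) = (9/4)x^5 - (4/3)x^4 + x^3 - 5


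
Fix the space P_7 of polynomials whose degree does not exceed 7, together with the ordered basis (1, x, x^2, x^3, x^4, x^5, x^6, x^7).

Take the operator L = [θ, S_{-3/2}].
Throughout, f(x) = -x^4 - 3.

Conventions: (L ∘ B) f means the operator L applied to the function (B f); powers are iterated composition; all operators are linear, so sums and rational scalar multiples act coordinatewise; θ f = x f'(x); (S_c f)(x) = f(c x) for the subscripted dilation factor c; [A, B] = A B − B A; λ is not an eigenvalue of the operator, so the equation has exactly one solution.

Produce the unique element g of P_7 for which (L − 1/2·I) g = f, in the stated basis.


write g with unknown coordinates in the stated basis and equate coefficients in (L − 1/2·I) g = f
solving from the highest basis element down gives g = 2x^4 + 6
check: L g = 0
so L g − 1/2·g = -x^4 - 3 = f ✓

the image equals g(x) = 2x^4 + 6


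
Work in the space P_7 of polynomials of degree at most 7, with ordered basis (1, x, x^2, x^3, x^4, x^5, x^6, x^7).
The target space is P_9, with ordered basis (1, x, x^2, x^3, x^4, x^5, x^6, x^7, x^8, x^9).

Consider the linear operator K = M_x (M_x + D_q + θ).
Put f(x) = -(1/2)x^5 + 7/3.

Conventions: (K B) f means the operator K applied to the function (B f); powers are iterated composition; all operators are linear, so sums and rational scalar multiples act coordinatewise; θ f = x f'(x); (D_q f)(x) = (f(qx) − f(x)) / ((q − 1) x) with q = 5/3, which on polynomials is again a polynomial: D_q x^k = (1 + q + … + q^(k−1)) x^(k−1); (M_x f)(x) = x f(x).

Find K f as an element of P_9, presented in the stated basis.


M_x f = -(1/2)x^6 + (7/3)x
D_q f = -(1441/162)x^4
θ f = -(5/2)x^5
(M_x + D_q + θ) f = -(1/2)x^6 - (5/2)x^5 - (1441/162)x^4 + (7/3)x
M_x (M_x + D_q + θ) f = -(1/2)x^7 - (5/2)x^6 - (1441/162)x^5 + (7/3)x^2

g(x) = -(1/2)x^7 - (5/2)x^6 - (1441/162)x^5 + (7/3)x^2


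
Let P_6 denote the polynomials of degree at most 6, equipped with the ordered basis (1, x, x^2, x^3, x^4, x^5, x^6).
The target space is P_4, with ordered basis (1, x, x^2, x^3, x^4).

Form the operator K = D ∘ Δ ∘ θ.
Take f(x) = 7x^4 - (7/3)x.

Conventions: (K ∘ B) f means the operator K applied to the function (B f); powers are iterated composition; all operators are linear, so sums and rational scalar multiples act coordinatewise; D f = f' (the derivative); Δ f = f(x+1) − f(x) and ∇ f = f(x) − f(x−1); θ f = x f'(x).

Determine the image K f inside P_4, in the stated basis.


the result is g(x) = 336x^2 + 336x + 112

θ f = 28x^4 - (7/3)x
Δ θ f = 112x^3 + 168x^2 + 112x + 77/3
D (Δ ∘ θ) f = 336x^2 + 336x + 112


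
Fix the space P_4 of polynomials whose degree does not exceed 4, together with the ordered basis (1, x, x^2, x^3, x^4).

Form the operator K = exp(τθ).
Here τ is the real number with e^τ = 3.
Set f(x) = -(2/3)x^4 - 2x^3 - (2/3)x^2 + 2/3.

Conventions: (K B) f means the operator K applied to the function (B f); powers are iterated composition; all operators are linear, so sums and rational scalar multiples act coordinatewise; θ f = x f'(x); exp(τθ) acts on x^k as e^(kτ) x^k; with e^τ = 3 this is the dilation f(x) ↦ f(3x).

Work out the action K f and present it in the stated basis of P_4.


the image equals g(x) = -54x^4 - 54x^3 - 6x^2 + 2/3

exp(τθ) x^k = e^(kτ) x^k; with e^τ = 3 this sends x^k to 3^k x^k
x^2 ↦ 9 x^2
x^3 ↦ 27 x^3
x^4 ↦ 81 x^4
applying this coordinatewise to f: exp(τθ) f = -54x^4 - 54x^3 - 6x^2 + 2/3


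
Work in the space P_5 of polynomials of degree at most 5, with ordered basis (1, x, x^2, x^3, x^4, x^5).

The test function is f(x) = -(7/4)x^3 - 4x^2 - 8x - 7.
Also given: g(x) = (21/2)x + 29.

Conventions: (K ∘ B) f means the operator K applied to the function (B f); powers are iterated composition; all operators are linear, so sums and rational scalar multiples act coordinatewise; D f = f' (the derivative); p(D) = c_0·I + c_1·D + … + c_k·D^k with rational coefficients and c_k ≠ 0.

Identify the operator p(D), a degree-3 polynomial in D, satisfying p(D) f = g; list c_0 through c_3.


p(D) = -D^2 − 2·D^3, i.e. c_0 = 0, c_1 = 0, c_2 = -1, c_3 = -2

D^0 f = -(7/4)x^3 - 4x^2 - 8x - 7
D^1 f = -(21/4)x^2 - 8x - 8
D^2 f = -(21/2)x - 8
D^3 f = -21/2
matching coefficients of g against c_0 f + c_1 Df + … from the top degree down determines the c_i
solution: c_0 = 0, c_1 = 0, c_2 = -1, c_3 = -2


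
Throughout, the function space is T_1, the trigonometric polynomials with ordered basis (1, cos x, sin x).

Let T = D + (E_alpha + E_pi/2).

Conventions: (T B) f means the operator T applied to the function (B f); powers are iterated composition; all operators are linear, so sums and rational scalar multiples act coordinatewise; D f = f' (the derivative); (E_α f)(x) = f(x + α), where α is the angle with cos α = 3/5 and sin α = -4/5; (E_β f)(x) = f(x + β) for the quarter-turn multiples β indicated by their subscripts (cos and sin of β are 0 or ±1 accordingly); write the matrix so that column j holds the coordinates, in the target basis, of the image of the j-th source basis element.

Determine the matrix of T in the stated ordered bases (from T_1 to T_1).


image of 1: 2
image of cos x: (3/5)cos x - (6/5)sin x
image of sin x: (6/5)cos x + (3/5)sin x
each image's coordinates form column j of the matrix

the matrix is [[2, 0, 0]; [0, 3/5, 6/5]; [0, -6/5, 3/5]] (rows listed top to bottom)


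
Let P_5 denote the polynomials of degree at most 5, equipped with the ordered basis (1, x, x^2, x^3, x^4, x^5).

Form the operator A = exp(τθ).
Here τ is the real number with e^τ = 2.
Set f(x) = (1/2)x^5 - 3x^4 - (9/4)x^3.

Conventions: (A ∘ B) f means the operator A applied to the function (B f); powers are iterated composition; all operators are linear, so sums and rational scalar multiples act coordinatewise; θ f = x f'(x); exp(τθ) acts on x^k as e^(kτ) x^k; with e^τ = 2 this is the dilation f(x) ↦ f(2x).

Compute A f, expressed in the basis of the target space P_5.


exp(τθ) x^k = e^(kτ) x^k; with e^τ = 2 this sends x^k to 2^k x^k
x^3 ↦ 8 x^3
x^4 ↦ 16 x^4
x^5 ↦ 32 x^5
applying this coordinatewise to f: exp(τθ) f = 16x^5 - 48x^4 - 18x^3

g(x) = 16x^5 - 48x^4 - 18x^3


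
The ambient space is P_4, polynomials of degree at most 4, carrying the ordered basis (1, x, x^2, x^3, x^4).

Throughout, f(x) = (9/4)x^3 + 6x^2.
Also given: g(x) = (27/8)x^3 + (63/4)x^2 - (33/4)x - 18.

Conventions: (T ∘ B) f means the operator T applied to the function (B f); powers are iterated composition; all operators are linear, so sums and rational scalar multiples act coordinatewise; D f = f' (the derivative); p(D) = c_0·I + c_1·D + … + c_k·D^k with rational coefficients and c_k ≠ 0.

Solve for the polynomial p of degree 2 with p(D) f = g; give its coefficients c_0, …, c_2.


c_0 = 3/2, c_1 = 1, c_2 = -3/2

D^0 f = (9/4)x^3 + 6x^2
D^1 f = (27/4)x^2 + 12x
D^2 f = (27/2)x + 12
matching coefficients of g against c_0 f + c_1 Df + … from the top degree down determines the c_i
solution: c_0 = 3/2, c_1 = 1, c_2 = -3/2


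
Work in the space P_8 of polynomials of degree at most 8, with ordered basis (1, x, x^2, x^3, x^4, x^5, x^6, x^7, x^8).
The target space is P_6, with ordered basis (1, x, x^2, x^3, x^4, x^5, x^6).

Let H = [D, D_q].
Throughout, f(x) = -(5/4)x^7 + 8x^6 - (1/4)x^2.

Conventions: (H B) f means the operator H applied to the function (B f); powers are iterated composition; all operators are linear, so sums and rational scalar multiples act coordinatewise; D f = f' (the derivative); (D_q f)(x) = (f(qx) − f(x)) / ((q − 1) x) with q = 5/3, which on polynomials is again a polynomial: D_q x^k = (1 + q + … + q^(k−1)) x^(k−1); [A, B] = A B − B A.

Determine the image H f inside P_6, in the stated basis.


D_q f = -(189845/2916)x^6 + (59584/243)x^5 - (2/3)x
D D_q f = -(189845/486)x^5 + (297920/243)x^4 - 2/3
D f = -(35/4)x^6 + 48x^5 - (1/2)x
D_q D f = -(65170/243)x^5 + (23056/27)x^4 - 1/2
[D, D_q] f = -(19835/162)x^5 + (90416/243)x^4 - 1/6

the image equals g(x) = -(19835/162)x^5 + (90416/243)x^4 - 1/6


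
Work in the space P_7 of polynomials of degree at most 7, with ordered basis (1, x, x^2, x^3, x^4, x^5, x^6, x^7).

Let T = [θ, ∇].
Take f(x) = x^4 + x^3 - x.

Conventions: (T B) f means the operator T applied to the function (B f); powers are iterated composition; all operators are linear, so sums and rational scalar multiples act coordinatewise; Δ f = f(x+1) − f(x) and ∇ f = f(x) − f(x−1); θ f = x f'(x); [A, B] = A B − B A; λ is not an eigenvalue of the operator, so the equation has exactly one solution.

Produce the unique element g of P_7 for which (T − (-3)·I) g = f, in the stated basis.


g(x) = (1/3)x^4 + (7/9)x^3 - (5/9)x^2 - (25/27)x + 32/81

write g with unknown coordinates in the stated basis and equate coefficients in (T − (-3)·I) g = f
solving from the highest basis element down gives g = (1/3)x^4 + (7/9)x^3 - (5/9)x^2 - (25/27)x + 32/81
check: T g = -(4/3)x^3 + (5/3)x^2 + (16/9)x - 32/27
so T g − (-3)·g = x^4 + x^3 - x = f ✓


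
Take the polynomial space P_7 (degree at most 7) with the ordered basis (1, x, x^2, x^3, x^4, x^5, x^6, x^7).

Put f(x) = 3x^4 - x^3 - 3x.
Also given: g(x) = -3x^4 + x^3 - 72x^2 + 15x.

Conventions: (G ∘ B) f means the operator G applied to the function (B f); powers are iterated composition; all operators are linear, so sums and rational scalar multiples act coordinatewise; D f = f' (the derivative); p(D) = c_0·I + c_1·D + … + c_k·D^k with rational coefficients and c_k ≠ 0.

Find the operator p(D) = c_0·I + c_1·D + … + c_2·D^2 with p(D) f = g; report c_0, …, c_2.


D^0 f = 3x^4 - x^3 - 3x
D^1 f = 12x^3 - 3x^2 - 3
D^2 f = 36x^2 - 6x
matching coefficients of g against c_0 f + c_1 Df + … from the top degree down determines the c_i
solution: c_0 = -1, c_1 = 0, c_2 = -2

p(D) = -I − 2·D^2, i.e. c_0 = -1, c_1 = 0, c_2 = -2


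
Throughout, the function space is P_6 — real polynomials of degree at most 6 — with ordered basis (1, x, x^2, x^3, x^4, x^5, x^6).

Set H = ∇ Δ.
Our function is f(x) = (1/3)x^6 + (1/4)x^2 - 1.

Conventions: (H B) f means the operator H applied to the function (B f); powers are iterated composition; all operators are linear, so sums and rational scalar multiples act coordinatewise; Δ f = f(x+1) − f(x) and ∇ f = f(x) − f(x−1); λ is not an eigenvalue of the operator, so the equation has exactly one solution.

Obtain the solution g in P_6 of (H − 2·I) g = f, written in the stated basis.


write g with unknown coordinates in the stated basis and equate coefficients in (H − 2·I) g = f
solving from the highest basis element down gives g = -(1/6)x^6 - (5/2)x^4 - (141/8)x^2 - 475/24
check: H g = -5x^4 - 35x^2 - 487/12
so H g − 2·g = (1/3)x^6 + (1/4)x^2 - 1 = f ✓

g(x) = -(1/6)x^6 - (5/2)x^4 - (141/8)x^2 - 475/24


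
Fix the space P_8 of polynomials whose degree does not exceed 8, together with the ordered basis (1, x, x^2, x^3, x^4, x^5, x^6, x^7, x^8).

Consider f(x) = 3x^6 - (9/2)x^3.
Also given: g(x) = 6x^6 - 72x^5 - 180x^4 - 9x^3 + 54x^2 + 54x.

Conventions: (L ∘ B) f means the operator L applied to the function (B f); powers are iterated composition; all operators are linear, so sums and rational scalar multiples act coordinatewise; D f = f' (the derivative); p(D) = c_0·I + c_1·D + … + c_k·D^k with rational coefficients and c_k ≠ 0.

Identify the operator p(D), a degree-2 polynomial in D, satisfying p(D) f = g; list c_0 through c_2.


D^0 f = 3x^6 - (9/2)x^3
D^1 f = 18x^5 - (27/2)x^2
D^2 f = 90x^4 - 27x
matching coefficients of g against c_0 f + c_1 Df + … from the top degree down determines the c_i
solution: c_0 = 2, c_1 = -4, c_2 = -2

p(D) = 2·I − 4·D − 2·D^2, i.e. c_0 = 2, c_1 = -4, c_2 = -2
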